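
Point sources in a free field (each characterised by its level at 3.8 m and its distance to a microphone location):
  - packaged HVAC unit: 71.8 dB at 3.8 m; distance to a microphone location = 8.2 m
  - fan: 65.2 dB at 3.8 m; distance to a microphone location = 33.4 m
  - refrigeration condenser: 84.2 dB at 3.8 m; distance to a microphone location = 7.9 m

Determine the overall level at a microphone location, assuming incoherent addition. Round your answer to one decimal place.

78.1 dB

Apply inverse-square spreading to bring every level to the receiver, then sum 10^(L/10).
packaged HVAC unit: 71.8 − 20·log₁₀(8.2/3.8) = 71.8 − 6.68 = 65.12 dB.
fan: 65.2 − 20·log₁₀(33.4/3.8) = 65.2 − 18.88 = 46.32 dB.
refrigeration condenser: 84.2 − 20·log₁₀(7.9/3.8) = 84.2 − 6.36 = 77.84 dB.
Σ 10^(L/10) = 6.415e+07 → L_total = 10·log₁₀(6.415e+07) = 78.07 dB.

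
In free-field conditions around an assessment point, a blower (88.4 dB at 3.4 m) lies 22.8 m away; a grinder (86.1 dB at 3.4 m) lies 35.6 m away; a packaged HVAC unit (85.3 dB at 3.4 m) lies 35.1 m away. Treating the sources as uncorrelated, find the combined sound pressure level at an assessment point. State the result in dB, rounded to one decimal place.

Propagate each source to the receiver with L = L_ref − 20·log₁₀(r/r_ref), then add intensities.
blower: 88.4 − 20·log₁₀(22.8/3.4) = 88.4 − 16.53 = 71.87 dB.
grinder: 86.1 − 20·log₁₀(35.6/3.4) = 86.1 − 20.40 = 65.70 dB.
packaged HVAC unit: 85.3 − 20·log₁₀(35.1/3.4) = 85.3 − 20.28 = 65.02 dB.
Σ 10^(L/10) = 2.228e+07 → L_total = 10·log₁₀(2.228e+07) = 73.48 dB.

73.5 dB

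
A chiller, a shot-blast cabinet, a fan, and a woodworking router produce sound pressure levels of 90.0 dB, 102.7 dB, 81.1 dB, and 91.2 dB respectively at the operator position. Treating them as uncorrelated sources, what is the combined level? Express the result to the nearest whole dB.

Incoherent sources combine by intensity addition: L_total = 10·log₁₀(Σ 10^(L_i/10)).
Σ 10^(L/10) = 10^(90.0/10) + 10^(102.7/10) + 10^(81.1/10) + 10^(91.2/10) = 2.107e+10.
L_total = 10·log₁₀(2.107e+10) = 103.24 dB.

103 dB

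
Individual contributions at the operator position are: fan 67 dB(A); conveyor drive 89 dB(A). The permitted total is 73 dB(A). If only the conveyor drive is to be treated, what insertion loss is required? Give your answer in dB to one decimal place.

Fixed contribution from the other source: Σ 10^(L/10) = 10^(67/10) = 5.012e+06 (67.00 dB(A)).
To meet 73 dB(A) overall, the treated conveyor drive may contribute at most 10^(73/10) − 5.012e+06 = 1.494e+07, i.e. 71.74 dB(A).
So the conveyor drive must be reduced from 89 to 71.74 dB(A): IL = 17.26 dB.

17.3 dB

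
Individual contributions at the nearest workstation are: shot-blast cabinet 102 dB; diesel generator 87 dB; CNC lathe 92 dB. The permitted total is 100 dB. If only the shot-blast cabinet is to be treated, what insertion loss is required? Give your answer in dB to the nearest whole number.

3 dB

The untreated sources together contribute 10^(87/10) + 10^(92/10) = 2.086e+09, i.e. 93.19 dB.
The limit corresponds to 10^(100/10) = 1.000e+10; subtracting the fixed part leaves 7.914e+09 for the shot-blast cabinet, i.e. 98.98 dB.
Required insertion loss = 102 − 98.98 = 3.02 dB.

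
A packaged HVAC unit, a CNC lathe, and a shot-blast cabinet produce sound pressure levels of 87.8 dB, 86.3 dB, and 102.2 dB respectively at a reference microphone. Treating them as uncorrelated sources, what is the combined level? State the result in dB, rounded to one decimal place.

For uncorrelated sources the intensities add, so convert each level to linear form, sum, and take 10·log₁₀ of the total.
Σ 10^(L/10) = 10^(87.8/10) + 10^(86.3/10) + 10^(102.2/10) = 1.763e+10.
L_total = 10·log₁₀(1.763e+10) = 102.46 dB.

102.5 dB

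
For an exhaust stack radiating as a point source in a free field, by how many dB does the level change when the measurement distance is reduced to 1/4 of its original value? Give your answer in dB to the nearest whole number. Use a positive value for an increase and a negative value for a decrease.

With spherical spreading the level changes by −20·log₁₀(r₂/r₁).
ΔL = −20·log₁₀(0.25) = +12.04 dB.

+12 dB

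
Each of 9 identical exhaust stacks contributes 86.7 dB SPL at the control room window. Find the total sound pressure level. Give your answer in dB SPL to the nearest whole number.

96 dB SPL

With 9 equal, uncorrelated contributions the intensity is 9× that of one unit, giving a rise of 10·log₁₀ 9.
L_total = 86.7 + 10·log₁₀(9) = 86.7 + 9.542 = 96.24 dB SPL.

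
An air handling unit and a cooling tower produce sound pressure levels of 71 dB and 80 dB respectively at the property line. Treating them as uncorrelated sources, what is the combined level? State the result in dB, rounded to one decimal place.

For uncorrelated sources the intensities add, so convert each level to linear form, sum, and take 10·log₁₀ of the total.
Σ 10^(L/10) = 10^(71/10) + 10^(80/10) = 1.126e+08.
L_total = 10·log₁₀(1.126e+08) = 80.51 dB.

80.5 dB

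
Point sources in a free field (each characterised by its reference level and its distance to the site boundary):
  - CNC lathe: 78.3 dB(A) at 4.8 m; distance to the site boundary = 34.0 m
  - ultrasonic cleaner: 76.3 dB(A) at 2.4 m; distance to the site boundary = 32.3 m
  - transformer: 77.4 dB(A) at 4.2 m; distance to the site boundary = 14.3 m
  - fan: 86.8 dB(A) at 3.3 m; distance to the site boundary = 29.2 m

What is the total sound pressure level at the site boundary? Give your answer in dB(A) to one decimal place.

70.9 dB(A)

Apply inverse-square spreading to bring every level to the receiver, then sum 10^(L/10).
CNC lathe: 78.3 − 20·log₁₀(34.0/4.8) = 78.3 − 17.00 = 61.30 dB(A).
ultrasonic cleaner: 76.3 − 20·log₁₀(32.3/2.4) = 76.3 − 22.58 = 53.72 dB(A).
transformer: 77.4 − 20·log₁₀(14.3/4.2) = 77.4 − 10.64 = 66.76 dB(A).
fan: 86.8 − 20·log₁₀(29.2/3.3) = 86.8 − 18.94 = 67.86 dB(A).
Σ 10^(L/10) = 1.244e+07 → L_total = 10·log₁₀(1.244e+07) = 70.95 dB(A).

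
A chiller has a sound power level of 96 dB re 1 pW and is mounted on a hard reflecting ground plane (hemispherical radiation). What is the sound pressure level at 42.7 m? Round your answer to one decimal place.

L_p = L_w − 10·log₁₀(2π·r²) with r = 42.7 m.
2π·r² = 1.146e+04 m², 10·log₁₀ of that is 40.590 dB.
L_p = 96 − 40.590 = 55.41 dB.

55.4 dB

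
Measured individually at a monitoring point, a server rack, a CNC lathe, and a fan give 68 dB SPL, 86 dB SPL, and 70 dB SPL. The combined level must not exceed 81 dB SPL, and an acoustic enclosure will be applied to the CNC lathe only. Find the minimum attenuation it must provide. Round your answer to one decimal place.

5.6 dB

Everything except the CNC lathe sums to 10^(68/10) + 10^(70/10) = 1.631e+07 in linear terms, 72.12 dB SPL.
To meet 81 dB SPL overall, the treated CNC lathe may contribute at most 10^(81/10) − 1.631e+07 = 1.096e+08, i.e. 80.40 dB SPL.
Required insertion loss = 86 − 80.40 = 5.60 dB.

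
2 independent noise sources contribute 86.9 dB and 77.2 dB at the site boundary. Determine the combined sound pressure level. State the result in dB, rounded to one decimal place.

Incoherent sources combine by intensity addition: L_total = 10·log₁₀(Σ 10^(L_i/10)).
Σ 10^(L/10) = 10^(86.9/10) + 10^(77.2/10) = 5.423e+08.
L_total = 10·log₁₀(5.423e+08) = 87.34 dB.

87.3 dB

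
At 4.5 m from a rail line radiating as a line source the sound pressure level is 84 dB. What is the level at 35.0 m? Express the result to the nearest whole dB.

75 dB

Cylindrical spreading from a line source gives a 10·log₁₀(r₂/r₁) drop.
L₂ = 84 − 10·log₁₀(35.0/4.5) = 84 − 8.909 = 75.09 dB.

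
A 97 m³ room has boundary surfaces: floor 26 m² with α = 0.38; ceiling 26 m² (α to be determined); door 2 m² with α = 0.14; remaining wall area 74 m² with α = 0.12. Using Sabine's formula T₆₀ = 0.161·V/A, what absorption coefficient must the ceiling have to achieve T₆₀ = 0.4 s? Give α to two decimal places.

0.77

From T₆₀ = 0.161·V/A, the target T₆₀ = 0.4 s needs A = 0.161·97/0.4 = 39.04 m².
Absorption from the other surfaces = 26·0.38 + 2·0.14 + 74·0.12 = 19.04 m², so the ceiling must supply 20.00 m² over 26 m².
α = 20.00/26 = 0.769.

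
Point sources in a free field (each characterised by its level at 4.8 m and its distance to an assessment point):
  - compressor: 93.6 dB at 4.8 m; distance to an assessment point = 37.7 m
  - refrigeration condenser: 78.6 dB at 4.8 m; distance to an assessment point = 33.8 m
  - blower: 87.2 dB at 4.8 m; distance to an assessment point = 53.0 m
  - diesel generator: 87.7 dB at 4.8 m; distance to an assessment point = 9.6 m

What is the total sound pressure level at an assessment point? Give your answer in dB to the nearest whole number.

83 dB

First find each source's level at the receiver (point-source: −20·log₁₀(r/r_ref)), then combine on an intensity basis.
compressor: 93.6 − 20·log₁₀(37.7/4.8) = 93.6 − 17.90 = 75.70 dB.
refrigeration condenser: 78.6 − 20·log₁₀(33.8/4.8) = 78.6 − 16.95 = 61.65 dB.
blower: 87.2 − 20·log₁₀(53.0/4.8) = 87.2 − 20.86 = 66.34 dB.
diesel generator: 87.7 − 20·log₁₀(9.6/4.8) = 87.7 − 6.02 = 81.68 dB.
Σ 10^(L/10) = 1.901e+08 → L_total = 10·log₁₀(1.901e+08) = 82.79 dB.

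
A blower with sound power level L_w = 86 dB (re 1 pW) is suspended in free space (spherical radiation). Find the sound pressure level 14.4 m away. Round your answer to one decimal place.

51.8 dB

Free-field spherical radiation: L_p = L_w − 10·log₁₀(4π·r²), r = 14.4 m.
4π·r² = 2606 m², 10·log₁₀ of that is 34.159 dB.
L_p = 86 − 34.159 = 51.84 dB.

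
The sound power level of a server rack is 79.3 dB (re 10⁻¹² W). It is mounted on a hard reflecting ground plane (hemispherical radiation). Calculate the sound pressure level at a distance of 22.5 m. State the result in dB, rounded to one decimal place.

L_p = L_w − 10·log₁₀(2π·r²) with r = 22.5 m.
2π·r² = 3181 m², 10·log₁₀ of that is 35.025 dB.
L_p = 79.3 − 35.025 = 44.27 dB.

44.3 dB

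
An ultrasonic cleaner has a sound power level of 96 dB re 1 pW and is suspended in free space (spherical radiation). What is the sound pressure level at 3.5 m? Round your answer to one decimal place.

The power spreads over a sphere of area 4π·r², so L_p = L_w − 10·log₁₀(4π·r²).
4π·r² = 153.9 m², 10·log₁₀ of that is 21.873 dB.
L_p = 96 − 21.873 = 74.13 dB.

74.1 dB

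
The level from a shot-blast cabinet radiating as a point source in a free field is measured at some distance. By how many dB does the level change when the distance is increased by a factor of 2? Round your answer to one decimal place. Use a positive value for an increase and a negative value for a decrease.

With spherical spreading the level changes by −20·log₁₀(r₂/r₁).
ΔL = −20·log₁₀(2) = -6.02 dB.

-6.0 dB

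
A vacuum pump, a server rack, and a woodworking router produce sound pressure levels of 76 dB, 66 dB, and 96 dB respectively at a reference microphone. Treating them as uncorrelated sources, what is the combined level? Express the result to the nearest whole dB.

96 dB

For uncorrelated sources the intensities add, so convert each level to linear form, sum, and take 10·log₁₀ of the total.
Σ 10^(L/10) = 10^(76/10) + 10^(66/10) + 10^(96/10) = 4.025e+09.
L_total = 10·log₁₀(4.025e+09) = 96.05 dB.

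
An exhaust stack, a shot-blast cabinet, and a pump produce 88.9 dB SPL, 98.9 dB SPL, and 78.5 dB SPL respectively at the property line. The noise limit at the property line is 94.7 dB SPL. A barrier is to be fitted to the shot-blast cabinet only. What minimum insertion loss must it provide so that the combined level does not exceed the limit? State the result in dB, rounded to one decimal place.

Everything except the shot-blast cabinet sums to 10^(88.9/10) + 10^(78.5/10) = 8.470e+08 in linear terms, 89.28 dB SPL.
The limit corresponds to 10^(94.7/10) = 2.951e+09; subtracting the fixed part leaves 2.104e+09 for the shot-blast cabinet, i.e. 93.23 dB SPL.
So the shot-blast cabinet must be reduced from 98.9 to 93.23 dB SPL: IL = 5.67 dB.

5.7 dB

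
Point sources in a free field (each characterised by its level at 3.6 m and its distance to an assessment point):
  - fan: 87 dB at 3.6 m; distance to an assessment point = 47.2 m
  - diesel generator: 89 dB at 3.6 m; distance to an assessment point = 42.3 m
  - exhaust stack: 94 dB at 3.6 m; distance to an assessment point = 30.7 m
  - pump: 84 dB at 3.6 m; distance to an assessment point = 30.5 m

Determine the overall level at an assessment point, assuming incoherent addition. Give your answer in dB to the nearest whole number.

First find each source's level at the receiver (point-source: −20·log₁₀(r/r_ref)), then combine on an intensity basis.
fan: 87 − 20·log₁₀(47.2/3.6) = 87 − 22.35 = 64.65 dB.
diesel generator: 89 − 20·log₁₀(42.3/3.6) = 89 − 21.40 = 67.60 dB.
exhaust stack: 94 − 20·log₁₀(30.7/3.6) = 94 − 18.62 = 75.38 dB.
pump: 84 − 20·log₁₀(30.5/3.6) = 84 − 18.56 = 65.44 dB.
Σ 10^(L/10) = 4.671e+07 → L_total = 10·log₁₀(4.671e+07) = 76.69 dB.

77 dB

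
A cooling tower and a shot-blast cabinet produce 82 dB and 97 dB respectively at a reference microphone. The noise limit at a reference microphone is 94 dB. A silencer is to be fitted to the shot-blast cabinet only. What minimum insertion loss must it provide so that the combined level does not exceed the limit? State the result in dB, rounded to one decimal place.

3.3 dB

Fixed contribution from the other source: Σ 10^(L/10) = 10^(82/10) = 1.585e+08 (82.00 dB).
To meet 94 dB overall, the treated shot-blast cabinet may contribute at most 10^(94/10) − 1.585e+08 = 2.353e+09, i.e. 93.72 dB.
Required insertion loss = 97 − 93.72 = 3.28 dB.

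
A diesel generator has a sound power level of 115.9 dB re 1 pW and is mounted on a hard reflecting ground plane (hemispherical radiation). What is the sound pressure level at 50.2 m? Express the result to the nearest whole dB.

74 dB

The power spreads over a hemisphere of area 2π·r², so L_p = L_w − 10·log₁₀(2π·r²).
2π·r² = 1.583e+04 m², 10·log₁₀ of that is 41.996 dB.
L_p = 115.9 − 41.996 = 73.90 dB.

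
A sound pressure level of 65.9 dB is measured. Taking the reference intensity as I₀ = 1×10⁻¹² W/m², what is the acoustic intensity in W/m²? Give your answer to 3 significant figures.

3.89e-06 W/m²

L = 10·log₁₀(I/I₀) ⇒ I = I₀·10^(L/10) = 10⁻¹² × 10^6.59.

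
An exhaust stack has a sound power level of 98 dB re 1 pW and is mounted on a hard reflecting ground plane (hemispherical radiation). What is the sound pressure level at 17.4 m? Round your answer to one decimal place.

L_p = L_w − 10·log₁₀(2π·r²) with r = 17.4 m.
2π·r² = 1902 m², 10·log₁₀ of that is 32.793 dB.
L_p = 98 − 32.793 = 65.21 dB.

65.2 dB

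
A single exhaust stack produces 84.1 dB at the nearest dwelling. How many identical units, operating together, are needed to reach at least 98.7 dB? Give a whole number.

Need L₁ + 10·log₁₀ N ≥ 98.7, i.e. log₁₀ N ≥ 1.46.
N ≥ 10^(14.6/10) = 28.840, so N = 29.

29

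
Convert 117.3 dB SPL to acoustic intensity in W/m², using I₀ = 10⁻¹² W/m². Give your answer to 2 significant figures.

0.54 W/m²

I = I₀·10^(L/10) = 10⁻¹² × 10^(117.3/10) = 10^(-0.270).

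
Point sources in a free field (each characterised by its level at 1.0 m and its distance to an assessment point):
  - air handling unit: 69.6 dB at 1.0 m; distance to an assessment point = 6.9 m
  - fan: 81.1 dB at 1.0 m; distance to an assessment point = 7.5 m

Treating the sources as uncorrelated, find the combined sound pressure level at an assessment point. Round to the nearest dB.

64 dB

Apply inverse-square spreading to bring every level to the receiver, then sum 10^(L/10).
air handling unit: 69.6 − 20·log₁₀(6.9/1.0) = 69.6 − 16.78 = 52.82 dB.
fan: 81.1 − 20·log₁₀(7.5/1.0) = 81.1 − 17.50 = 63.60 dB.
Σ 10^(L/10) = 2.482e+06 → L_total = 10·log₁₀(2.482e+06) = 63.95 dB.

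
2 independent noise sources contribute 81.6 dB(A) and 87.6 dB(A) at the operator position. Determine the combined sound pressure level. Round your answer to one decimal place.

88.6 dB(A)

For uncorrelated sources the intensities add, so convert each level to linear form, sum, and take 10·log₁₀ of the total.
Σ 10^(L/10) = 10^(81.6/10) + 10^(87.6/10) = 7.200e+08.
L_total = 10·log₁₀(7.200e+08) = 88.57 dB(A).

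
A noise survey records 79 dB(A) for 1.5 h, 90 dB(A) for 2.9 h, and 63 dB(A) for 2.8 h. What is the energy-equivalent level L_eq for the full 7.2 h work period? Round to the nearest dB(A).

86 dB(A)

L_eq = 10·log₁₀[(1/T)·Σ tᵢ·10^(Lᵢ/10)] with T = 7.2 h.
Σ tᵢ·10^(Lᵢ/10) = 1.5·10^(79/10) + 2.9·10^(90/10) + 2.8·10^(63/10) = 3.025e+09.
L_eq = 10·log₁₀(3.025e+09/7.2) = 86.23 dB(A).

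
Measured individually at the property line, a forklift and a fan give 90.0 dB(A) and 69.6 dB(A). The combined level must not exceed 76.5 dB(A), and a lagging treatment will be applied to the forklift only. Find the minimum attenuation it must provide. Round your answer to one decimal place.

14.5 dB

Fixed contribution from the other source: Σ 10^(L/10) = 10^(69.6/10) = 9.120e+06 (69.60 dB(A)).
To meet 76.5 dB(A) overall, the treated forklift may contribute at most 10^(76.5/10) − 9.120e+06 = 3.555e+07, i.e. 75.51 dB(A).
So the forklift must be reduced from 90.0 to 75.51 dB(A): IL = 14.49 dB.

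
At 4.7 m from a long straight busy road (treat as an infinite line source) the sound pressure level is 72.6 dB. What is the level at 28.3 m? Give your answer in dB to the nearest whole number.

Cylindrical spreading from a line source gives a 10·log₁₀(r₂/r₁) drop.
L₂ = 72.6 − 10·log₁₀(28.3/4.7) = 72.6 − 7.797 = 64.80 dB.

65 dB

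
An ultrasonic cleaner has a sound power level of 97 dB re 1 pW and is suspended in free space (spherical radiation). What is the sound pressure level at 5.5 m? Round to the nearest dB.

71 dB

The power spreads over a sphere of area 4π·r², so L_p = L_w − 10·log₁₀(4π·r²).
4π·r² = 380.1 m², 10·log₁₀ of that is 25.799 dB.
L_p = 97 − 25.799 = 71.20 dB.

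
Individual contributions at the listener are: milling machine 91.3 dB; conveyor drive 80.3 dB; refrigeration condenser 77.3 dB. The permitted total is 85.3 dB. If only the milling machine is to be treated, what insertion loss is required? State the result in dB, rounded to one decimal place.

Fixed contribution from the other sources: Σ 10^(L/10) = 10^(80.3/10) + 10^(77.3/10) = 1.609e+08 (82.06 dB).
To meet 85.3 dB overall, the treated milling machine may contribute at most 10^(85.3/10) − 1.609e+08 = 1.780e+08, i.e. 82.50 dB.
So the milling machine must be reduced from 91.3 to 82.50 dB: IL = 8.80 dB.

8.8 dB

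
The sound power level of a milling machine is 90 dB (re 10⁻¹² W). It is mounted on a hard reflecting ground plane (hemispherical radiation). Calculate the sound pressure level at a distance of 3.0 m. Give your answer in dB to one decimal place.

72.5 dB

Free-field hemispherical radiation: L_p = L_w − 10·log₁₀(2π·r²), r = 3.0 m.
2π·r² = 56.55 m², 10·log₁₀ of that is 17.524 dB.
L_p = 90 − 17.524 = 72.48 dB.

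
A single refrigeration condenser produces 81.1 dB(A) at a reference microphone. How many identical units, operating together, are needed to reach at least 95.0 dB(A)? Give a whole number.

25

Need L₁ + 10·log₁₀ N ≥ 95.0, i.e. log₁₀ N ≥ 1.39.
N ≥ 10^(13.9/10) = 24.547, so N = 25.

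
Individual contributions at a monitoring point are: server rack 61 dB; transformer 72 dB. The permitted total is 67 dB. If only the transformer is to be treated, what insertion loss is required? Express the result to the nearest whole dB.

6 dB

The untreated sources together contribute 10^(61/10) = 1.259e+06, i.e. 61.00 dB.
The limit corresponds to 10^(67/10) = 5.012e+06; subtracting the fixed part leaves 3.753e+06 for the transformer, i.e. 65.74 dB.
So the transformer must be reduced from 72 to 65.74 dB: IL = 6.26 dB.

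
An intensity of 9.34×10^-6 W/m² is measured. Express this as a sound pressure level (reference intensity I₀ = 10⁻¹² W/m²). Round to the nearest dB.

I/I₀ = 9.34×10^-6/10⁻¹² = 9.34×10^6, and L = 10·log₁₀(I/I₀).
L = 10·(0.9703 + 6) = 69.70 dB.

70 dB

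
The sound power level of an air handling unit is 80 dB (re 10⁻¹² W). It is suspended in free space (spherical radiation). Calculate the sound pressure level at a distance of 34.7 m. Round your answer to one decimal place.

The power spreads over a sphere of area 4π·r², so L_p = L_w − 10·log₁₀(4π·r²).
4π·r² = 1.513e+04 m², 10·log₁₀ of that is 41.799 dB.
L_p = 80 − 41.799 = 38.20 dB.

38.2 dB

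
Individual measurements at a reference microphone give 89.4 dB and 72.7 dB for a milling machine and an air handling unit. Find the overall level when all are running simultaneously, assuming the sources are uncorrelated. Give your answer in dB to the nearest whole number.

For uncorrelated sources the intensities add, so convert each level to linear form, sum, and take 10·log₁₀ of the total.
Σ 10^(L/10) = 10^(89.4/10) + 10^(72.7/10) = 8.896e+08.
L_total = 10·log₁₀(8.896e+08) = 89.49 dB.

89 dB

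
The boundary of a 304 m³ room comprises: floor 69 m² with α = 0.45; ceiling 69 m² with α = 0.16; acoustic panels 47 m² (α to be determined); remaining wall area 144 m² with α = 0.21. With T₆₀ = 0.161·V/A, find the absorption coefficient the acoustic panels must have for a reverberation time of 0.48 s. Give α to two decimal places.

Required total absorption A = 0.161·304/0.48 = 101.97 m².
Absorption from the other surfaces = 69·0.45 + 69·0.16 + 144·0.21 = 72.33 m², so the acoustic panels must supply 29.64 m² over 47 m².
α = 29.64/47 = 0.631.

0.63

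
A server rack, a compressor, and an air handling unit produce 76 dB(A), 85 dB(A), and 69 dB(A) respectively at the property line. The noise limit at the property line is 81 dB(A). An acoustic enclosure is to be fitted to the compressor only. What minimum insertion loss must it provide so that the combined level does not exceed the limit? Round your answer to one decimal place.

6.1 dB

The untreated sources together contribute 10^(76/10) + 10^(69/10) = 4.775e+07, i.e. 76.79 dB(A).
The limit corresponds to 10^(81/10) = 1.259e+08; subtracting the fixed part leaves 7.814e+07 for the compressor, i.e. 78.93 dB(A).
Required insertion loss = 85 − 78.93 = 6.07 dB.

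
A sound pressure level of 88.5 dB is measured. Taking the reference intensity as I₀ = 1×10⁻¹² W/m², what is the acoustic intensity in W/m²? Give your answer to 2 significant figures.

0.00071 W/m²

L = 10·log₁₀(I/I₀) ⇒ I = I₀·10^(L/10) = 10⁻¹² × 10^8.85.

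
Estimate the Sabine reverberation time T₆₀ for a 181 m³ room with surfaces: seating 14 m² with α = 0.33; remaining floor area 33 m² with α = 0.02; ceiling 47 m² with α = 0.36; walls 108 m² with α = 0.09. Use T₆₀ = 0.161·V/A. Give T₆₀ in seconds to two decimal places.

0.91 s

Summing Sᵢαᵢ: 14·0.33 + 33·0.02 + 47·0.36 + 108·0.09 = 31.92 m².
T₆₀ = 0.161·V/A = 0.161·181/31.92 = 0.913 s.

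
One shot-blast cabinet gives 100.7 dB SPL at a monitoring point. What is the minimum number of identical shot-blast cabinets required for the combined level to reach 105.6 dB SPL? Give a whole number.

Need L₁ + 10·log₁₀ N ≥ 105.6, i.e. log₁₀ N ≥ 0.49.
N ≥ 10^(4.9/10) = 3.090, so N = 4.

4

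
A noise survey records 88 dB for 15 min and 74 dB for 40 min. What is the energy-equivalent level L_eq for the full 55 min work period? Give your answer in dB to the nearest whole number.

83 dB

L_eq = 10·log₁₀[(1/T)·Σ tᵢ·10^(Lᵢ/10)] with T = 55 min.
Σ tᵢ·10^(Lᵢ/10) = 15·10^(88/10) + 40·10^(74/10) = 1.047e+10.
L_eq = 10·log₁₀(1.047e+10/55) = 82.80 dB.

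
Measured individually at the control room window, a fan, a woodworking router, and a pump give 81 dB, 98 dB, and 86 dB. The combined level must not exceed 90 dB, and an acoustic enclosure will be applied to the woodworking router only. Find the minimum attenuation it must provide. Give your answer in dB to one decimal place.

Everything except the woodworking router sums to 10^(81/10) + 10^(86/10) = 5.240e+08 in linear terms, 87.19 dB.
To meet 90 dB overall, the treated woodworking router may contribute at most 10^(90/10) − 5.240e+08 = 4.760e+08, i.e. 86.78 dB.
So the woodworking router must be reduced from 98 to 86.78 dB: IL = 11.22 dB.

11.2 dB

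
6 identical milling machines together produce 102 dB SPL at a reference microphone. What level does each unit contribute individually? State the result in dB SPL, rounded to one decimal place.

94.2 dB SPL

For N identical incoherent sources L_total = L₁ + 10·log₁₀ N, so L₁ = 102 − 10·log₁₀(6) = 102 − 7.782.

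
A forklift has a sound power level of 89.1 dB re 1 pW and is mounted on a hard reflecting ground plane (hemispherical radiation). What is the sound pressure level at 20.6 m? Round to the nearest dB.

The power spreads over a hemisphere of area 2π·r², so L_p = L_w − 10·log₁₀(2π·r²).
2π·r² = 2666 m², 10·log₁₀ of that is 34.259 dB.
L_p = 89.1 − 34.259 = 54.84 dB.

55 dB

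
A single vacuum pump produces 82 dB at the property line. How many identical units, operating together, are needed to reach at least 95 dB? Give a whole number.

20

N identical sources give L₁ + 10·log₁₀ N, so require 10·log₁₀ N ≥ 95 − 82 = 13.0 dB.
N ≥ 10^(13.0/10) = 19.953, so N = 20.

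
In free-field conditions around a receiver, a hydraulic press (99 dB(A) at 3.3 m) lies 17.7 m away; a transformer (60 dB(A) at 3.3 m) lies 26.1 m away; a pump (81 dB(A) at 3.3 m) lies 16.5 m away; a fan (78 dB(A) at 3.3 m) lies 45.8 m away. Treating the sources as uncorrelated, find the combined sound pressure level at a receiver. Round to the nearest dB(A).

84 dB(A)

Apply inverse-square spreading to bring every level to the receiver, then sum 10^(L/10).
hydraulic press: 99 − 20·log₁₀(17.7/3.3) = 99 − 14.59 = 84.41 dB(A).
transformer: 60 − 20·log₁₀(26.1/3.3) = 60 − 17.96 = 42.04 dB(A).
pump: 81 − 20·log₁₀(16.5/3.3) = 81 − 13.98 = 67.02 dB(A).
fan: 78 − 20·log₁₀(45.8/3.3) = 78 − 22.85 = 55.15 dB(A).
Σ 10^(L/10) = 2.815e+08 → L_total = 10·log₁₀(2.815e+08) = 84.49 dB(A).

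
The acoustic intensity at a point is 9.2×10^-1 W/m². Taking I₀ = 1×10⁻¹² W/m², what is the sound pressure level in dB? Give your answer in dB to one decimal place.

L = 10·log₁₀(I/I₀) = 10·log₁₀(9.2×10^-1/10⁻¹²) = 10·log₁₀(9.2×10^11).
L = 10·(0.9638 + 11) = 119.64 dB.

119.6 dB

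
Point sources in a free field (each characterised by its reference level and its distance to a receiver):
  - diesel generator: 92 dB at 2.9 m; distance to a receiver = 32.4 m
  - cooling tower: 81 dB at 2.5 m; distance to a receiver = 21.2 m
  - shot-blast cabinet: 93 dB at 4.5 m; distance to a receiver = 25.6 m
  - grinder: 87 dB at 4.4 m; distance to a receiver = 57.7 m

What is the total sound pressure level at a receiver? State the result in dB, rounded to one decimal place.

79.0 dB

Propagate each source to the receiver with L = L_ref − 20·log₁₀(r/r_ref), then add intensities.
diesel generator: 92 − 20·log₁₀(32.4/2.9) = 92 − 20.96 = 71.04 dB.
cooling tower: 81 − 20·log₁₀(21.2/2.5) = 81 − 18.57 = 62.43 dB.
shot-blast cabinet: 93 − 20·log₁₀(25.6/4.5) = 93 − 15.10 = 77.90 dB.
grinder: 87 − 20·log₁₀(57.7/4.4) = 87 − 22.35 = 64.65 dB.
Σ 10^(L/10) = 7.901e+07 → L_total = 10·log₁₀(7.901e+07) = 78.98 dB.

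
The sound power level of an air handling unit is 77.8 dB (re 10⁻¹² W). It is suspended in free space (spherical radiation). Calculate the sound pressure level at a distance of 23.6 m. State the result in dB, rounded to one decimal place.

Free-field spherical radiation: L_p = L_w − 10·log₁₀(4π·r²), r = 23.6 m.
4π·r² = 6999 m², 10·log₁₀ of that is 38.450 dB.
L_p = 77.8 − 38.450 = 39.35 dB.

39.3 dB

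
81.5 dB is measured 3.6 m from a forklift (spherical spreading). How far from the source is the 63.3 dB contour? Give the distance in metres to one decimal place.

For a point source L₁ − L₂ = 20·log₁₀(r₂/r₁), so r₂ = r₁·10^((L₁−L₂)/20).
r₂ = 3.6·10^((81.5−63.3)/20) = 3.6·10^(18.2/20) = 29.26 m.

29.3 m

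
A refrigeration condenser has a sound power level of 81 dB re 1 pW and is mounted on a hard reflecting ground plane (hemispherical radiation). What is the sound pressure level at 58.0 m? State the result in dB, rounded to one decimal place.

Free-field hemispherical radiation: L_p = L_w − 10·log₁₀(2π·r²), r = 58.0 m.
2π·r² = 2.114e+04 m², 10·log₁₀ of that is 43.250 dB.
L_p = 81 − 43.250 = 37.75 dB.

37.7 dB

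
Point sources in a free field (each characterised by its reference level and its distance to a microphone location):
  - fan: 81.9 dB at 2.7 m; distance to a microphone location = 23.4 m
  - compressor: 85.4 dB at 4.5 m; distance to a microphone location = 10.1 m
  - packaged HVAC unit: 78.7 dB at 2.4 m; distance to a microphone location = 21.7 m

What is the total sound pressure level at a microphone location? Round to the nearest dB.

79 dB

First find each source's level at the receiver (point-source: −20·log₁₀(r/r_ref)), then combine on an intensity basis.
fan: 81.9 − 20·log₁₀(23.4/2.7) = 81.9 − 18.76 = 63.14 dB.
compressor: 85.4 − 20·log₁₀(10.1/4.5) = 85.4 − 7.02 = 78.38 dB.
packaged HVAC unit: 78.7 − 20·log₁₀(21.7/2.4) = 78.7 − 19.12 = 59.58 dB.
Σ 10^(L/10) = 7.180e+07 → L_total = 10·log₁₀(7.180e+07) = 78.56 dB.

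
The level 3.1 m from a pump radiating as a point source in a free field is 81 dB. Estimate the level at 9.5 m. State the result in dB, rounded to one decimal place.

71.3 dB

Spherical spreading from a point source gives a 20·log₁₀(r₂/r₁) drop.
L₂ = 81 − 20·log₁₀(9.5/3.1) = 81 − 9.727 = 71.27 dB.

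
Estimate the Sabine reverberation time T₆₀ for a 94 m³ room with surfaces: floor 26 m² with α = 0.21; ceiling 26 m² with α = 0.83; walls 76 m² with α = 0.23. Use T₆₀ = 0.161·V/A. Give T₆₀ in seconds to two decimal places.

0.34 s

Total absorption A = 26·0.21 + 26·0.83 + 76·0.23 = 44.52 m² sabins.
T₆₀ = 0.161 × 94 / 44.52 = 0.340 s.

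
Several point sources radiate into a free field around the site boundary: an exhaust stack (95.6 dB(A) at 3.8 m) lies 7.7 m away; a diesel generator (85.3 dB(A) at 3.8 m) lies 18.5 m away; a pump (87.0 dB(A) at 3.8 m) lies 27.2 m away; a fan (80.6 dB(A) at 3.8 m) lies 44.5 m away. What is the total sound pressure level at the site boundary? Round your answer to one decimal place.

Propagate each source to the receiver with L = L_ref − 20·log₁₀(r/r_ref), then add intensities.
exhaust stack: 95.6 − 20·log₁₀(7.7/3.8) = 95.6 − 6.13 = 89.47 dB(A).
diesel generator: 85.3 − 20·log₁₀(18.5/3.8) = 85.3 − 13.75 = 71.55 dB(A).
pump: 87.0 − 20·log₁₀(27.2/3.8) = 87.0 − 17.10 = 69.90 dB(A).
fan: 80.6 − 20·log₁₀(44.5/3.8) = 80.6 − 21.37 = 59.23 dB(A).
Σ 10^(L/10) = 9.092e+08 → L_total = 10·log₁₀(9.092e+08) = 89.59 dB(A).

89.6 dB(A)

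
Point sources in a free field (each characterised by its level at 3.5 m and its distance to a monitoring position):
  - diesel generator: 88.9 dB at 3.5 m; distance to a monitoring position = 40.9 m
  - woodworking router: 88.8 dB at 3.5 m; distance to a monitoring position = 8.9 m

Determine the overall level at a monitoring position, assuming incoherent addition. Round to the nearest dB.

Apply inverse-square spreading to bring every level to the receiver, then sum 10^(L/10).
diesel generator: 88.9 − 20·log₁₀(40.9/3.5) = 88.9 − 21.35 = 67.55 dB.
woodworking router: 88.8 − 20·log₁₀(8.9/3.5) = 88.8 − 8.11 = 80.69 dB.
Σ 10^(L/10) = 1.230e+08 → L_total = 10·log₁₀(1.230e+08) = 80.90 dB.

81 dB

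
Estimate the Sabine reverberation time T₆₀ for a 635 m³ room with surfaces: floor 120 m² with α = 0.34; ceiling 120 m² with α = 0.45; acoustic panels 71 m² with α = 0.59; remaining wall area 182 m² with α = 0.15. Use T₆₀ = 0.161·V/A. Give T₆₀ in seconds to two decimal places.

0.62 s

A = Σ Sᵢαᵢ = 120·0.34 + 120·0.45 + 71·0.59 + 182·0.15 = 163.99 m².
T₆₀ = 0.161 × 635 / 163.99 = 0.623 s.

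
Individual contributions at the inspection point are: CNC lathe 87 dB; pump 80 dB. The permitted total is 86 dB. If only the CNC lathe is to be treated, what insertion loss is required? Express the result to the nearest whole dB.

2 dB

Everything except the CNC lathe sums to 10^(80/10) = 1.000e+08 in linear terms, 80.00 dB.
The limit corresponds to 10^(86/10) = 3.981e+08; subtracting the fixed part leaves 2.981e+08 for the CNC lathe, i.e. 84.74 dB.
Required insertion loss = 87 − 84.74 = 2.26 dB.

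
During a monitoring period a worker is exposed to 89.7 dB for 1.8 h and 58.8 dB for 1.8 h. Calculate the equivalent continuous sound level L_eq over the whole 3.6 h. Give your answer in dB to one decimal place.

L_eq = 10·log₁₀[(1/T)·Σ tᵢ·10^(Lᵢ/10)] with T = 3.6 h.
Σ tᵢ·10^(Lᵢ/10) = 1.8·10^(89.7/10) + 1.8·10^(58.8/10) = 1.681e+09.
L_eq = 10·log₁₀(1.681e+09/3.6) = 86.69 dB.

86.7 dB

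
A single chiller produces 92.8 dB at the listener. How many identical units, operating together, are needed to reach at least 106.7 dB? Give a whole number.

The shortfall is 106.7 − 92.8 = 13.9 dB, and N units add 10·log₁₀ N, so need 10·log₁₀ N ≥ 13.9.
N ≥ 10^(13.9/10) = 24.547, so N = 25.

25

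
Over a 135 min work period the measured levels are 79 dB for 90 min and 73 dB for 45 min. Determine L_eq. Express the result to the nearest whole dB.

78 dB

The energy average is taken in the linear domain: L_eq = 10·log₁₀[(Σ tᵢ·10^(Lᵢ/10))/T], T = 135 min.
Σ tᵢ·10^(Lᵢ/10) = 90·10^(79/10) + 45·10^(73/10) = 8.047e+09.
L_eq = 10·log₁₀(8.047e+09/135) = 77.75 dB.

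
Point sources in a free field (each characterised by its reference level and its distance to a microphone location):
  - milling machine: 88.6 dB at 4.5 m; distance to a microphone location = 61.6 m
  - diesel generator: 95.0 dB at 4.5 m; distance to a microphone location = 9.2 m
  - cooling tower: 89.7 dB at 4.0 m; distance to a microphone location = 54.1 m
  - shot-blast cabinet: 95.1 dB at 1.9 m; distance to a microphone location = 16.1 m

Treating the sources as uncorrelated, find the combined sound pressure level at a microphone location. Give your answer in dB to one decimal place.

First find each source's level at the receiver (point-source: −20·log₁₀(r/r_ref)), then combine on an intensity basis.
milling machine: 88.6 − 20·log₁₀(61.6/4.5) = 88.6 − 22.73 = 65.87 dB.
diesel generator: 95.0 − 20·log₁₀(9.2/4.5) = 95.0 − 6.21 = 88.79 dB.
cooling tower: 89.7 − 20·log₁₀(54.1/4.0) = 89.7 − 22.62 = 67.08 dB.
shot-blast cabinet: 95.1 − 20·log₁₀(16.1/1.9) = 95.1 − 18.56 = 76.54 dB.
Σ 10^(L/10) = 8.106e+08 → L_total = 10·log₁₀(8.106e+08) = 89.09 dB.

89.1 dB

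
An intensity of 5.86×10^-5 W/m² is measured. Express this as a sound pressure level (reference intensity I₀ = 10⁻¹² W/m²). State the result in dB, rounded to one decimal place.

77.7 dB

I/I₀ = 5.86×10^-5/10⁻¹² = 5.86×10^7, and L = 10·log₁₀(I/I₀).
L = 10·(0.7679 + 7) = 77.68 dB.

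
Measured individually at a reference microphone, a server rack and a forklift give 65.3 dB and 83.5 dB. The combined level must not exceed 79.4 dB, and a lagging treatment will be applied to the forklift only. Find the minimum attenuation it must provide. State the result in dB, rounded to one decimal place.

4.3 dB

Everything except the forklift sums to 10^(65.3/10) = 3.388e+06 in linear terms, 65.30 dB.
To meet 79.4 dB overall, the treated forklift may contribute at most 10^(79.4/10) − 3.388e+06 = 8.371e+07, i.e. 79.23 dB.
So the forklift must be reduced from 83.5 to 79.23 dB: IL = 4.27 dB.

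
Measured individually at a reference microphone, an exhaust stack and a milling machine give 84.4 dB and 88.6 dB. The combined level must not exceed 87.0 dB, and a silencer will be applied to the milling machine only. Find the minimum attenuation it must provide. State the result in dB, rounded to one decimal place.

5.1 dB

Everything except the milling machine sums to 10^(84.4/10) = 2.754e+08 in linear terms, 84.40 dB.
To meet 87.0 dB overall, the treated milling machine may contribute at most 10^(87.0/10) − 2.754e+08 = 2.258e+08, i.e. 83.54 dB.
Required insertion loss = 88.6 − 83.54 = 5.06 dB.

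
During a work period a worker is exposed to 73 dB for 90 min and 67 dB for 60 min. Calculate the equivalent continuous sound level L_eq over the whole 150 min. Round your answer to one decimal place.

71.5 dB

L_eq = 10·log₁₀[(1/T)·Σ tᵢ·10^(Lᵢ/10)] with T = 150 min.
Σ tᵢ·10^(Lᵢ/10) = 90·10^(73/10) + 60·10^(67/10) = 2.096e+09.
L_eq = 10·log₁₀(2.096e+09/150) = 71.45 dB.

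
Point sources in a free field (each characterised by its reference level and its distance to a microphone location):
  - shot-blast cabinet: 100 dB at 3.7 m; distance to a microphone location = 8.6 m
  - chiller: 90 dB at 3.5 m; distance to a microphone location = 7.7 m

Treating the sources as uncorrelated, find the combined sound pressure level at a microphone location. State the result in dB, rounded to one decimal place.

Apply inverse-square spreading to bring every level to the receiver, then sum 10^(L/10).
shot-blast cabinet: 100 − 20·log₁₀(8.6/3.7) = 100 − 7.33 = 92.67 dB.
chiller: 90 − 20·log₁₀(7.7/3.5) = 90 − 6.85 = 83.15 dB.
Σ 10^(L/10) = 2.058e+09 → L_total = 10·log₁₀(2.058e+09) = 93.13 dB.

93.1 dB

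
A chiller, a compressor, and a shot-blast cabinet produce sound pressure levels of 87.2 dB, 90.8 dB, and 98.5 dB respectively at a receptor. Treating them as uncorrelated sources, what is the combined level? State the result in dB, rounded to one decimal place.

Incoherent sources combine by intensity addition: L_total = 10·log₁₀(Σ 10^(L_i/10)).
Σ 10^(L/10) = 10^(87.2/10) + 10^(90.8/10) + 10^(98.5/10) = 8.807e+09.
L_total = 10·log₁₀(8.807e+09) = 99.45 dB.

99.4 dB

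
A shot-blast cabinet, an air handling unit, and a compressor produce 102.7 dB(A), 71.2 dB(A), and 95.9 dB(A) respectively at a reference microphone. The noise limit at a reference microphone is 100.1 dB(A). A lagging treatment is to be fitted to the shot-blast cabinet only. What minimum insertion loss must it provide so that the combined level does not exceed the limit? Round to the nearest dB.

Fixed contribution from the other sources: Σ 10^(L/10) = 10^(71.2/10) + 10^(95.9/10) = 3.904e+09 (95.91 dB(A)).
To meet 100.1 dB(A) overall, the treated shot-blast cabinet may contribute at most 10^(100.1/10) − 3.904e+09 = 6.329e+09, i.e. 98.01 dB(A).
So the shot-blast cabinet must be reduced from 102.7 to 98.01 dB(A): IL = 4.69 dB.

5 dB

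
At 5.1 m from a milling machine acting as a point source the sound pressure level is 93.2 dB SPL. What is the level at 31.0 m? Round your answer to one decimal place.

77.5 dB SPL

Spherical spreading from a point source gives a 20·log₁₀(r₂/r₁) drop.
L₂ = 93.2 − 20·log₁₀(31.0/5.1) = 93.2 − 15.676 = 77.52 dB SPL.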